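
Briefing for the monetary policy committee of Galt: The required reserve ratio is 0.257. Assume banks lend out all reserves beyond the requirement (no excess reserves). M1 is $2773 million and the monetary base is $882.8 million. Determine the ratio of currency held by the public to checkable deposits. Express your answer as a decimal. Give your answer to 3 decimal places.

Using m = M/MB = 2773/882.8 ≈ 3.141142. From m = (1 + c)/(c + rr + e), rearranging gives 1 + c = m·(c + rr + e), so c·(1 − m) = m·(rr + e) − 1.
Hence c = [m·(rr + e) − 1]/(1 − m) = [3.141142 × (0.257 + 0) − 1] / (1 − 3.141142) ≈ 0.090011.

0.090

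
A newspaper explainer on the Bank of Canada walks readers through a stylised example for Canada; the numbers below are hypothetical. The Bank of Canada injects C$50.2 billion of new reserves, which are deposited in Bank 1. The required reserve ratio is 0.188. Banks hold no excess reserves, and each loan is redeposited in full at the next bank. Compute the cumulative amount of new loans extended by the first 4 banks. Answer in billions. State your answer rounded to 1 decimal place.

C$122.6 billion

Bank i lends (1 − rr)^i of the original deposit: Bank 1 lends 50.2·0.8120 = 40.7624, Bank 2 lends 50.2·0.8120² ≈ 33.0991, and so on.
Summing a geometric series: total = 50.2·[0.8120·(1 − 0.8120^4) / (1 − 0.8120)] ≈ 122.5616 billion.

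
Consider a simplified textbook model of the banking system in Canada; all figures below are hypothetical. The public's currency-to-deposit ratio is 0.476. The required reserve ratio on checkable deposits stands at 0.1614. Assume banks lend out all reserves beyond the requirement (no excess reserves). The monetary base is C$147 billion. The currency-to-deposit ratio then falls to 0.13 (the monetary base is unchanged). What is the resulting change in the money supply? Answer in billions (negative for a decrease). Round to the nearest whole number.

Initially m₁ = (1 + 0.476) / (0.1614 + 0.476) ≈ 2.3157, so M₁ = 2.3157 × 147 = 340.4079 billion.
After the change m₂ = (1 + 0.13) / (0.1614 + 0.13) ≈ 3.8778, so M₂ = 3.8778 × 147 = 570.0366 billion.
ΔM = M₂ − M₁ = 570.0366 − 340.4079 = 229.6287 billion.

C$230 billion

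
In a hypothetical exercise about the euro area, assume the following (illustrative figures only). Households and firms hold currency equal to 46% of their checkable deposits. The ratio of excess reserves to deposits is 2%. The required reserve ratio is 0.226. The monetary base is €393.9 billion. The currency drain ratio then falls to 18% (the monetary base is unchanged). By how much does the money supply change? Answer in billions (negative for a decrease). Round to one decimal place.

Initially m₁ = (1 + 0.46) / (0.226 + 0.02 + 0.46) ≈ 2.06799, so M₁ = 2.06799 × 393.9 ≈ 814.5813 billion.
After the change m₂ = (1 + 0.18) / (0.226 + 0.02 + 0.18) ≈ 2.76995, so M₂ = 2.76995 × 393.9 ≈ 1091.0833 billion.
ΔM = M₂ − M₁ = 1091.0833 − 814.5813 = 276.502 billion.

€276.5 billion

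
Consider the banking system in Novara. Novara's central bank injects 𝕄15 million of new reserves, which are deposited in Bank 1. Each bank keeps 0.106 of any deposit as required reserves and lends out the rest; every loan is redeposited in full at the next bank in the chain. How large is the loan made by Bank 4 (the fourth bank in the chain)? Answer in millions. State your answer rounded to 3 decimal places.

Each bank lends a fraction (1 − rr) = 0.8940 of the deposit it receives, so Bank 4 receives 15·0.8940^3 and lends 15·0.8940^4 ≈ 9.5817 million.

𝕄9.582 million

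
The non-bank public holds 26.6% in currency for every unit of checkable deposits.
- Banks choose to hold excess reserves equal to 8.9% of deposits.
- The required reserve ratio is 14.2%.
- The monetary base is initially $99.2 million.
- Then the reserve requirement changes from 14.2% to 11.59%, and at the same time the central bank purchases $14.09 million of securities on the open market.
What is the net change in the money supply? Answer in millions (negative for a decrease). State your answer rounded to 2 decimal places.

$51.89 million

Before: m₁ = (1 + 0.266) / (0.142 + 0.089 + 0.266) ≈ 2.547284, MB₁ = 99.2, so M₁ = 2.547284 × 99.2 ≈ 252.6906 million.
After: m₂ = (1 + 0.266) / (0.1159 + 0.089 + 0.266) ≈ 2.688469, MB₂ = 99.2 + 14.09 = 113.29, so M₂ = 2.688469 × 113.29 ≈ 304.5767 million.
ΔM = M₂ − M₁ = 304.5767 − 252.6906 = 51.8861 million.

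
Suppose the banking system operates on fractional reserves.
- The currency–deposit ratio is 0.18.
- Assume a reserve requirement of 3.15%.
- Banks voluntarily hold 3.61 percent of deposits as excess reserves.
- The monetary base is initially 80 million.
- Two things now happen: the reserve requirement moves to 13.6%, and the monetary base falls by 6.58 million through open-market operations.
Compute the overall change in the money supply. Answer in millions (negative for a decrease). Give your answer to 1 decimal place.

-135.2 million

Before: m₁ = (1 + 0.18) / (0.0315 + 0.0361 + 0.18) ≈ 4.7658, MB₁ = 80, so M₁ = 4.7658 × 80 = 381.264 million.
After: m₂ = (1 + 0.18) / (0.136 + 0.0361 + 0.18) ≈ 3.3513, MB₂ = 80 − 6.58 = 73.42, so M₂ = 3.3513 × 73.42 ≈ 246.0524 million.
ΔM = M₂ − M₁ = 246.0524 − 381.264 = -135.2116 million.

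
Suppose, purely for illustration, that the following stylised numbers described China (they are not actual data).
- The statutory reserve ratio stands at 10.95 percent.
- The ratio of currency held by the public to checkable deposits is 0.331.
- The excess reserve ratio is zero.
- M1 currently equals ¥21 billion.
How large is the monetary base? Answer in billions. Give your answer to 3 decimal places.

The money multiplier is m = (1 + c) / (rr + c) = (1 + 0.331) / (0.1095 + 0.331) ≈ 3.021566.
MB = M / m = 21 / 3.021566 ≈ 6.95 billion.

¥6.950 billion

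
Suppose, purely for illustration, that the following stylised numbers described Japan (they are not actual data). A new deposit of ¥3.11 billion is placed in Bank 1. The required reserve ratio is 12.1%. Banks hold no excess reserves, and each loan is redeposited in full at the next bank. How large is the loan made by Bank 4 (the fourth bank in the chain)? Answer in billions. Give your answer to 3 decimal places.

¥1.857 billion

Each bank lends a fraction (1 − rr) = 0.8790 of the deposit it receives, so Bank 4 receives 3.11·0.8790^3 and lends 3.11·0.8790^4 ≈ 1.8566 billion.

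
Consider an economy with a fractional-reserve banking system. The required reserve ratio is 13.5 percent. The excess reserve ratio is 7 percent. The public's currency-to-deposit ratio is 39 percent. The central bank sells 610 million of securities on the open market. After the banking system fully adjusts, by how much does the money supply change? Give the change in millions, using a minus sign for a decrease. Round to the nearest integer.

The money multiplier is m = (1 + c) / (rr + e + c) = (1 + 0.39) / (0.135 + 0.07 + 0.39) ≈ 2.3361.
The sale removes 610 million of base, so ΔM = m × ΔMB = 2.3361 × (−610) = -1425.021 million.

-1425 million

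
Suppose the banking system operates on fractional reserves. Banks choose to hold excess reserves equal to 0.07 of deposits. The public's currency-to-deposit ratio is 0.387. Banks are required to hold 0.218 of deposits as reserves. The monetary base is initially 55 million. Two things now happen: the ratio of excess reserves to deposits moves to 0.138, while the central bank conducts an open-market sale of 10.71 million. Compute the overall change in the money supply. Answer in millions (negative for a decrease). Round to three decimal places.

-30.336 million

Before: m₁ = (1 + 0.387) / (0.218 + 0.07 + 0.387) ≈ 2.054815, MB₁ = 55, so M₁ = 2.054815 × 55 ≈ 113.0148 million.
After: m₂ = (1 + 0.387) / (0.218 + 0.138 + 0.387) ≈ 1.866756, MB₂ = 55 − 10.71 = 44.29, so M₂ = 1.866756 × 44.29 ≈ 82.6786 million.
ΔM = M₂ − M₁ = 82.6786 − 113.0148 = -30.3362 million.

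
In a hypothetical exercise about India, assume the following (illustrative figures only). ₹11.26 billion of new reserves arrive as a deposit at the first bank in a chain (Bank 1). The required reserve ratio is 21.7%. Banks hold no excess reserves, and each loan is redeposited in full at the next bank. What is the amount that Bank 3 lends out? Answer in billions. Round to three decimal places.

Each bank lends a fraction (1 − rr) = 0.7830 of the deposit it receives, so Bank 3 receives 11.26·0.7830^2 and lends 11.26·0.7830^3 ≈ 5.4053 billion.

₹5.405 billion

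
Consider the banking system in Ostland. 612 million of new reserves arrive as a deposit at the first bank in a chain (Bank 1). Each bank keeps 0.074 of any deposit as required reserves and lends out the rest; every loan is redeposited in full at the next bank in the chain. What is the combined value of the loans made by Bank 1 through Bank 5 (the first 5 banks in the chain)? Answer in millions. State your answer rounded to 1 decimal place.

2444.1 million

Bank i lends (1 − rr)^i of the original deposit: Bank 1 lends 612·0.9260 = 566.7120, Bank 2 lends 612·0.9260² ≈ 524.7753, and so on.
Summing a geometric series: total = 612·[0.9260·(1 − 0.9260^5) / (1 − 0.9260)] ≈ 2444.0950 million.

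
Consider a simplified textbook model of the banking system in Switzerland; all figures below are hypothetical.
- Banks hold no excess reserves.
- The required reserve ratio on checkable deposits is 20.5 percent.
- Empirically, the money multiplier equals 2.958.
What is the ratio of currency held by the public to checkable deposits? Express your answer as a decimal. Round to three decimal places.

0.201

Using m = 2.958. From m = (1 + c)/(c + rr + e), rearranging gives 1 + c = m·(c + rr + e), so c·(1 − m) = m·(rr + e) − 1.
Hence c = [m·(rr + e) − 1]/(1 − m) = [2.958 × (0.205 + 0) − 1] / (1 − 2.958) ≈ 0.201027.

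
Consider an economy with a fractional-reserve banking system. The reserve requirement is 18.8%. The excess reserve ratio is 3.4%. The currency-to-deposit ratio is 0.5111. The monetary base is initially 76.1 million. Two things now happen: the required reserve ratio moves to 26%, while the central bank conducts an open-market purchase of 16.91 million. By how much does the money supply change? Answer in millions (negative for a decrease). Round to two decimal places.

17.71 million

Before: m₁ = (1 + 0.5111) / (0.188 + 0.034 + 0.5111) ≈ 2.06125, MB₁ = 76.1, so M₁ = 2.06125 × 76.1 ≈ 156.8611 million.
After: m₂ = (1 + 0.5111) / (0.26 + 0.034 + 0.5111) ≈ 1.87691, MB₂ = 76.1 + 16.91 = 93.01, so M₂ = 1.87691 × 93.01 ≈ 174.5714 million.
ΔM = M₂ − M₁ = 174.5714 − 156.8611 = 17.7103 million.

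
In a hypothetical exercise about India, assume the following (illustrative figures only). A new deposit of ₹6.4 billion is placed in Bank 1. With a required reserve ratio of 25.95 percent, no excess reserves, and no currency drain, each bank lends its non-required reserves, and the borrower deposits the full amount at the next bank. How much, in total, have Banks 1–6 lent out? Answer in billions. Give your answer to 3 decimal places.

Bank i lends (1 − rr)^i of the original deposit: Bank 1 lends 6.4·0.7405 = 4.7392, Bank 2 lends 6.4·0.7405² ≈ 3.5094, and so on.
Summing a geometric series: total = 6.4·[0.7405·(1 − 0.7405^6) / (1 − 0.7405)] ≈ 15.2518 billion.

₹15.252 billion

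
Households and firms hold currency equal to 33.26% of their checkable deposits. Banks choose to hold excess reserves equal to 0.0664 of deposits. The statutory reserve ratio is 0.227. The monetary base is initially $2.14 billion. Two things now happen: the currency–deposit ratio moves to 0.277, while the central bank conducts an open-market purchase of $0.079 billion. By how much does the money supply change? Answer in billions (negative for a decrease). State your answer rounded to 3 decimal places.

Before: m₁ = (1 + 0.3326) / (0.227 + 0.0664 + 0.3326) ≈ 2.12875, MB₁ = 2.14, so M₁ = 2.12875 × 2.14 ≈ 4.5555 billion.
After: m₂ = (1 + 0.277) / (0.227 + 0.0664 + 0.277) ≈ 2.23878, MB₂ = 2.14 + 0.079 = 2.219, so M₂ = 2.23878 × 2.219 ≈ 4.9679 billion.
ΔM = M₂ − M₁ = 4.9679 − 4.5555 = 0.4124 billion.

$0.412 billion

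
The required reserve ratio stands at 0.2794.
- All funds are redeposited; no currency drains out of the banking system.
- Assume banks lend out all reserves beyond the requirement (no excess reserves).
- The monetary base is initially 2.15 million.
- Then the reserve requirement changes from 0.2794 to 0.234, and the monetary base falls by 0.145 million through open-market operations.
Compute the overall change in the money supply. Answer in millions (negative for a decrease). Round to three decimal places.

0.873 million

Before: m₁ = 1 / (0.2794) ≈ 3.57910, MB₁ = 2.15, so M₁ = 3.57910 × 2.15 ≈ 7.6951 million.
After: m₂ = 1 / (0.234) ≈ 4.27350, MB₂ = 2.15 − 0.145 = 2.005, so M₂ = 4.27350 × 2.005 ≈ 8.5684 million.
ΔM = M₂ − M₁ = 8.5684 − 7.6951 = 0.8733 million.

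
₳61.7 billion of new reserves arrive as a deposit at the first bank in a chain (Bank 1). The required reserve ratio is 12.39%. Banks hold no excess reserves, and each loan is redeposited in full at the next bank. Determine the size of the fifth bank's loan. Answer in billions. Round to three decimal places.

₳31.846 billion

Each bank lends a fraction (1 − rr) = 0.8761 of the deposit it receives, so Bank 5 receives 61.7·0.8761^4 and lends 61.7·0.8761^5 ≈ 31.8459 billion.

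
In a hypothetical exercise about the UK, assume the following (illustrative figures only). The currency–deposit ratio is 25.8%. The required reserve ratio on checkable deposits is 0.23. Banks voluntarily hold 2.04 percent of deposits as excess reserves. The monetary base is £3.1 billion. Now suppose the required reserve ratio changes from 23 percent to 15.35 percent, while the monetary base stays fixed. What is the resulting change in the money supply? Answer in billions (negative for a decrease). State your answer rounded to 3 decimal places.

£1.359 billion

Initially m₁ = (1 + 0.258) / (0.23 + 0.0204 + 0.258) ≈ 2.47443, so M₁ = 2.47443 × 3.1 ≈ 7.6707 billion.
After the change m₂ = (1 + 0.258) / (0.1535 + 0.0204 + 0.258) ≈ 2.91271, so M₂ = 2.91271 × 3.1 ≈ 9.0294 billion.
ΔM = M₂ − M₁ = 9.0294 − 7.6707 = 1.3587 billion.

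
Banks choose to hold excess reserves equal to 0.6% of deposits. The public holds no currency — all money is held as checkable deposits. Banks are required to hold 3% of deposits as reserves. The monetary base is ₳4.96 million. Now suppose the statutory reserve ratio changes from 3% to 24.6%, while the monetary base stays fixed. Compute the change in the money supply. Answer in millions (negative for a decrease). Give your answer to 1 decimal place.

Initially m₁ = 1 / (0.03 + 0.006) ≈ 27.7778, so M₁ = 27.7778 × 4.96 ≈ 137.7779 million.
After the change m₂ = 1 / (0.246 + 0.006) ≈ 3.9683, so M₂ = 3.9683 × 4.96 ≈ 19.6828 million.
ΔM = M₂ − M₁ = 19.6828 − 137.7779 = -118.0951 million.

-118.1 million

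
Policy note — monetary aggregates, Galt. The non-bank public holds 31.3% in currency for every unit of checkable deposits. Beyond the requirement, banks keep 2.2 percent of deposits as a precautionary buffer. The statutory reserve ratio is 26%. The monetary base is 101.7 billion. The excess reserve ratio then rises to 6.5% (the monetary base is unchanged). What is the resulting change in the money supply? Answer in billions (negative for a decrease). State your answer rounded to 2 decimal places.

Initially m₁ = (1 + 0.313) / (0.26 + 0.022 + 0.313) ≈ 2.206723, so M₁ = 2.206723 × 101.7 ≈ 224.4237 billion.
After the change m₂ = (1 + 0.313) / (0.26 + 0.065 + 0.313) ≈ 2.057994, so M₂ = 2.057994 × 101.7 ≈ 209.298 billion.
ΔM = M₂ − M₁ = 209.298 − 224.4237 = -15.1257 billion.

-15.13 billion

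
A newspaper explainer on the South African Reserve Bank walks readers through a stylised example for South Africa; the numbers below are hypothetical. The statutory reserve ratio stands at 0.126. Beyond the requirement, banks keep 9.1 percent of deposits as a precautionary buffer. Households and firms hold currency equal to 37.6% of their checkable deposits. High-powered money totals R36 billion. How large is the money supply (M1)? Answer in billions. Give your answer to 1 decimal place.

The money multiplier is m = (1 + c) / (rr + e + c) = (1 + 0.376) / (0.126 + 0.091 + 0.376) ≈ 2.3204.
So M = m × MB = 2.3204 × 36 = 83.5344 billion.

R83.5 billion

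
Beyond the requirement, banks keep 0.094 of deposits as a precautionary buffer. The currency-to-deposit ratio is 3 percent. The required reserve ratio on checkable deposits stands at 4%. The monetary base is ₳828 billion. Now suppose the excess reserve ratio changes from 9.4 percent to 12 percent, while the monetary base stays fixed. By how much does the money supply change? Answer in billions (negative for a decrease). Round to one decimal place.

-711.6 billion

Initially m₁ = (1 + 0.03) / (0.04 + 0.094 + 0.03) ≈ 6.28049, so M₁ = 6.28049 × 828 ≈ 5200.2457 billion.
After the change m₂ = (1 + 0.03) / (0.04 + 0.12 + 0.03) ≈ 5.42105, so M₂ = 5.42105 × 828 = 4488.6294 billion.
ΔM = M₂ − M₁ = 4488.6294 − 5200.2457 = -711.6163 billion.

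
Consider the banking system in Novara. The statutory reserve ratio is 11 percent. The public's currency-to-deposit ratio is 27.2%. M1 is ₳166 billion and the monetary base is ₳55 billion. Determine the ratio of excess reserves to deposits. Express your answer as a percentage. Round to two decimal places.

Using m = M/MB = 166/55 ≈ 3.018182. Since m = (1 + c)/(c + rr + e), the denominator satisfies c + rr + e = (1 + c)/m = (1 + 0.272) / 3.018182 ≈ 0.421446.
With c = 0.272 and rr = 0.11, the ratio of excess reserves to deposits is 0.421446 − 0.272 − 0.11 = 0.039446.

3.94%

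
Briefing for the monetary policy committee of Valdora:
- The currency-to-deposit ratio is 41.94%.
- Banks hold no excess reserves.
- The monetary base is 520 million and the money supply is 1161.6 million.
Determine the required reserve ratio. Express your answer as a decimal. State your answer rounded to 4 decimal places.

0.2160

Using m = M/MB = 1161.6/520 ≈ 2.233846. Since m = (1 + c)/(c + rr + e), the denominator satisfies c + rr + e = (1 + c)/m = (1 + 0.4194) / 2.233846 ≈ 0.635406.
With c = 0.4194 and e = 0, the required reserve ratio is 0.635406 − 0.4194 − 0 = 0.216006.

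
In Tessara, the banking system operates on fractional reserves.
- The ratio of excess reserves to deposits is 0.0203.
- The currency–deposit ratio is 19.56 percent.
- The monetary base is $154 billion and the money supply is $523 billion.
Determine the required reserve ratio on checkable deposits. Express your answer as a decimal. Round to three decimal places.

0.136

Using m = M/MB = 523/154 ≈ 3.396104. Since m = (1 + c)/(c + rr + e), the denominator satisfies c + rr + e = (1 + c)/m = (1 + 0.1956) / 3.396104 ≈ 0.352050.
With c = 0.1956 and e = 0.0203, the required reserve ratio on checkable deposits is 0.352050 − 0.1956 − 0.0203 = 0.13615.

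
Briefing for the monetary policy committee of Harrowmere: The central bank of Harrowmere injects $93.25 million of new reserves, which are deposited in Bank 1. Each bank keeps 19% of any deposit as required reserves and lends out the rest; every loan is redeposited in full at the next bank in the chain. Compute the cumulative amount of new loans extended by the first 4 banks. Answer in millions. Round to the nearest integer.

$226 million

Bank i lends (1 − rr)^i of the original deposit: Bank 1 lends 93.25·0.8100 = 75.5325, Bank 2 lends 93.25·0.8100² ≈ 61.1813, and so on.
Summing a geometric series: total = 93.25·[0.8100·(1 − 0.8100^4) / (1 − 0.8100)] ≈ 226.4118 million.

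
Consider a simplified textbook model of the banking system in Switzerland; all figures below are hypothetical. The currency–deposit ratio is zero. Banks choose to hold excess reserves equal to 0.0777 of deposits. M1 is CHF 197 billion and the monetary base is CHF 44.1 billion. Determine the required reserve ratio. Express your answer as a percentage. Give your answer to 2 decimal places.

Using m = M/MB = 197/44.1 ≈ 4.467120. Since m = (1 + c)/(c + rr + e), the denominator satisfies c + rr + e = (1 + c)/m = (1 + 0) / 4.467120 ≈ 0.223858.
With c = 0 and e = 0.0777, the required reserve ratio is 0.223858 − 0 − 0.0777 = 0.146158.

14.62%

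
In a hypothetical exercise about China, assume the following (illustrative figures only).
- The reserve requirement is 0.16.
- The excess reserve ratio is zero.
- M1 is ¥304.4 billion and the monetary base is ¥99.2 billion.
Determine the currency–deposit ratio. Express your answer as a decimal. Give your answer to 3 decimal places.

0.246

Using m = M/MB = 304.4/99.2 ≈ 3.068548. From m = (1 + c)/(c + rr + e), rearranging gives 1 + c = m·(c + rr + e), so c·(1 − m) = m·(rr + e) − 1.
Hence c = [m·(rr + e) − 1]/(1 − m) = [3.068548 × (0.16 + 0) − 1] / (1 − 3.068548) ≈ 0.246082.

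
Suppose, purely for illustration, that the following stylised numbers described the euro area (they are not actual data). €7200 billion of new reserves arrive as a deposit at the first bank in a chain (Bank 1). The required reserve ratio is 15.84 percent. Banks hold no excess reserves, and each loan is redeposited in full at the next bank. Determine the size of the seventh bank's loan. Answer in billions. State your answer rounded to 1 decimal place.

Each bank lends a fraction (1 − rr) = 0.8416 of the deposit it receives, so Bank 7 receives 7200·0.8416^6 and lends 7200·0.8416^7 ≈ 2153.1416 billion.

€2153.1 billion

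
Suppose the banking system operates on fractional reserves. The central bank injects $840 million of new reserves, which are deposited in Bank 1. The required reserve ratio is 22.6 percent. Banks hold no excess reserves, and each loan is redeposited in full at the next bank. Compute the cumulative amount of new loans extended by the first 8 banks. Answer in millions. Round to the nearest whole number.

$2506 million

Bank i lends (1 − rr)^i of the original deposit: Bank 1 lends 840·0.7740 = 650.1600, Bank 2 lends 840·0.7740² ≈ 503.2238, and so on.
Summing a geometric series: total = 840·[0.7740·(1 − 0.7740^8) / (1 − 0.7740)] ≈ 2506.2704 million.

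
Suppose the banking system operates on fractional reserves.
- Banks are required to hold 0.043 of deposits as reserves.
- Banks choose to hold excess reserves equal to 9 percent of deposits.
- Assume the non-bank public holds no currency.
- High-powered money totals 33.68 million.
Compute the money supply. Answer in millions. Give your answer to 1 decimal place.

253.2 million

The money multiplier is m = 1 / (rr + e) = 1 / (0.043 + 0.09) ≈ 7.5188.
So M = m × MB = 7.5188 × 33.68 ≈ 253.2332 million.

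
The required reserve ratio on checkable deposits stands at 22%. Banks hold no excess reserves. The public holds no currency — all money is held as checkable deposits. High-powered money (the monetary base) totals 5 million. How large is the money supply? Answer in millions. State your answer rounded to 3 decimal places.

22.727 million

With no currency drain or excess reserves, the money multiplier is m = 1/rr = 1/0.22 ≈ 4.54545.
Money supply M = m × MB = 4.54545 × 5 ≈ 22.7272 million.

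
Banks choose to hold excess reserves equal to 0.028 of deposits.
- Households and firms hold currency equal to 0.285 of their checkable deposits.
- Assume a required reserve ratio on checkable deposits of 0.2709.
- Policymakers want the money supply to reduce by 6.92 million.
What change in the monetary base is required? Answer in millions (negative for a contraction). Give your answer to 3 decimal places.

The money multiplier is m = (1 + c) / (rr + e + c) = (1 + 0.285) / (0.2709 + 0.028 + 0.285) ≈ 2.20072.
ΔMB = ΔM / m = (−6.92) / 2.20072 ≈ -3.1444 million.

-3.144 million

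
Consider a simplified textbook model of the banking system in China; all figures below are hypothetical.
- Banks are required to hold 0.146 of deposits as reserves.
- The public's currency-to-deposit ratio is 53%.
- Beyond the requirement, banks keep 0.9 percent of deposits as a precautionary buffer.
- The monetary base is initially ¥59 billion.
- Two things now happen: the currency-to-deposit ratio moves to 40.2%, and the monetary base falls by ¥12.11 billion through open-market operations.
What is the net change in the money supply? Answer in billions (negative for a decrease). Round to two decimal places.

Before: m₁ = (1 + 0.53) / (0.146 + 0.009 + 0.53) ≈ 2.23358, MB₁ = 59, so M₁ = 2.23358 × 59 ≈ 131.7812 billion.
After: m₂ = (1 + 0.402) / (0.146 + 0.009 + 0.402) ≈ 2.51706, MB₂ = 59 − 12.11 = 46.89, so M₂ = 2.51706 × 46.89 ≈ 118.0249 billion.
ΔM = M₂ − M₁ = 118.0249 − 131.7812 = -13.7563 billion.

-13.76 billion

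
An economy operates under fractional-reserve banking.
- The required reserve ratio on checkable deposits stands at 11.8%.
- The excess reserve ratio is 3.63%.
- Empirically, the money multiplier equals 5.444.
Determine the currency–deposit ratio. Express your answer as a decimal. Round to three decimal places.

Using m = 5.444. From m = (1 + c)/(c + rr + e), rearranging gives 1 + c = m·(c + rr + e), so c·(1 − m) = m·(rr + e) − 1.
Hence c = [m·(rr + e) − 1]/(1 − m) = [5.444 × (0.118 + 0.0363) − 1] / (1 − 5.444) ≈ 0.036002.

0.036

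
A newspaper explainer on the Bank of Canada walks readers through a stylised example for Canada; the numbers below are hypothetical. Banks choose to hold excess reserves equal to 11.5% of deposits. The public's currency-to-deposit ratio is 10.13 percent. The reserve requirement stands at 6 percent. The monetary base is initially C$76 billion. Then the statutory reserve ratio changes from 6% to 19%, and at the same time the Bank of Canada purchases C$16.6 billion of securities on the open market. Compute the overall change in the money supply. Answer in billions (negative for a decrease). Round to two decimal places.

-51.93 billion

Before: m₁ = (1 + 0.1013) / (0.06 + 0.115 + 0.1013) ≈ 3.98588, MB₁ = 76, so M₁ = 3.98588 × 76 ≈ 302.9269 billion.
After: m₂ = (1 + 0.1013) / (0.19 + 0.115 + 0.1013) ≈ 2.71056, MB₂ = 76 + 16.6 = 92.6, so M₂ = 2.71056 × 92.6 ≈ 250.9979 billion.
ΔM = M₂ − M₁ = 250.9979 − 302.9269 = -51.929 billion.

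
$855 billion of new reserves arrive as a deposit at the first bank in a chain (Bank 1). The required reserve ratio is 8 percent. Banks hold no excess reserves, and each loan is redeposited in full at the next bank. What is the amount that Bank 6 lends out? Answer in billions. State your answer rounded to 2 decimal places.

$518.43 billion

Each bank lends a fraction (1 − rr) = 0.9200 of the deposit it receives, so Bank 6 receives 855·0.9200^5 and lends 855·0.9200^6 ≈ 518.4335 billion.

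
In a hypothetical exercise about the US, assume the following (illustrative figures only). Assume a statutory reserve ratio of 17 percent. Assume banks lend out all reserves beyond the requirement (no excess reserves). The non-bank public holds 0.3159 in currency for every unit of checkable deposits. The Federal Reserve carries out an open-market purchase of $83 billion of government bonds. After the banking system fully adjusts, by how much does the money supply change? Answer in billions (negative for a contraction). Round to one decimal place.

The money multiplier is m = (1 + c) / (rr + c) = (1 + 0.3159) / (0.17 + 0.3159) ≈ 2.7082.
The purchase adds 83 billion of base, so ΔM = m × ΔMB = 2.7082 × (+83) = 224.7806 billion.

$224.8 billion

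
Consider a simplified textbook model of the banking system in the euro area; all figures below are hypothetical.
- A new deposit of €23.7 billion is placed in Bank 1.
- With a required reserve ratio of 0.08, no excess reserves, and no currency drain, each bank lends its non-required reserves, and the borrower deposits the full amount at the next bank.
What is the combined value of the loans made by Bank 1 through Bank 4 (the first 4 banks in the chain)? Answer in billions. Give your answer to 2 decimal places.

€77.30 billion

Bank i lends (1 − rr)^i of the original deposit: Bank 1 lends 23.7·0.9200 = 21.8040, Bank 2 lends 23.7·0.9200² ≈ 20.0597, and so on.
Summing a geometric series: total = 23.7·[0.9200·(1 − 0.9200^4) / (1 − 0.9200)] ≈ 77.2971 billion.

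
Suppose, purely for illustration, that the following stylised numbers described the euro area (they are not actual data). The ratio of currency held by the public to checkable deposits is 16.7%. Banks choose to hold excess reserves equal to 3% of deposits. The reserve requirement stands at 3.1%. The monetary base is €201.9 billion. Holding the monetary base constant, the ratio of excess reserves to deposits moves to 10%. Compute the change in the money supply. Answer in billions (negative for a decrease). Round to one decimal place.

Initially m₁ = (1 + 0.167) / (0.031 + 0.03 + 0.167) ≈ 5.11842, so M₁ = 5.11842 × 201.9 ≈ 1033.409 billion.
After the change m₂ = (1 + 0.167) / (0.031 + 0.1 + 0.167) ≈ 3.91611, so M₂ = 3.91611 × 201.9 ≈ 790.6626 billion.
ΔM = M₂ − M₁ = 790.6626 − 1033.409 = -242.7464 billion.

-242.7 billion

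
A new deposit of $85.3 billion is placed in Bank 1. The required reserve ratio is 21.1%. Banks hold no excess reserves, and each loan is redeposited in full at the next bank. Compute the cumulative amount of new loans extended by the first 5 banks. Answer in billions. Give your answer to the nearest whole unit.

$221 billion

Bank i lends (1 − rr)^i of the original deposit: Bank 1 lends 85.3·0.7890 = 67.3017, Bank 2 lends 85.3·0.7890² ≈ 53.1010, and so on.
Summing a geometric series: total = 85.3·[0.7890·(1 − 0.7890^5) / (1 − 0.7890)] ≈ 221.4376 billion.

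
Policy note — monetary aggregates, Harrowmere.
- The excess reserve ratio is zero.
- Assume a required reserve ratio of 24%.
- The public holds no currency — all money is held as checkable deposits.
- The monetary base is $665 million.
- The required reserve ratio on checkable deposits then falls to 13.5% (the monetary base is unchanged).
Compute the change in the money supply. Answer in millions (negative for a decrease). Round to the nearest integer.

$2155 million

Initially m₁ = 1 / (0.24) ≈ 4.1667, so M₁ = 4.1667 × 665 = 2770.8555 million.
After the change m₂ = 1 / (0.135) ≈ 7.4074, so M₂ = 7.4074 × 665 = 4925.921 million.
ΔM = M₂ − M₁ = 4925.921 − 2770.8555 = 2155.0655 million.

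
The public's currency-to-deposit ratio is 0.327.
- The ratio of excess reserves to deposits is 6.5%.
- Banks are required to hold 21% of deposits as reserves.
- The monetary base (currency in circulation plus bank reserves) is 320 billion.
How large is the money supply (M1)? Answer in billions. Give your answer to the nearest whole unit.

The money multiplier is m = (1 + c) / (rr + e + c) = (1 + 0.327) / (0.21 + 0.065 + 0.327) ≈ 2.2043.
So M = m × MB = 2.2043 × 320 = 705.376 billion.

705 billion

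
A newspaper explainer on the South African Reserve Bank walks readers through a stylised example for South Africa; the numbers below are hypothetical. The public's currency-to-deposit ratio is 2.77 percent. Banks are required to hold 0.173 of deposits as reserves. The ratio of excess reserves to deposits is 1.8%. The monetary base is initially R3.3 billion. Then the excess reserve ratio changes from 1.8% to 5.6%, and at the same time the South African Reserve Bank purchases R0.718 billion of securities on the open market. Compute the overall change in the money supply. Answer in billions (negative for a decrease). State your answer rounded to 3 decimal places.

R0.579 billion

Before: m₁ = (1 + 0.0277) / (0.173 + 0.018 + 0.0277) ≈ 4.69913, MB₁ = 3.3, so M₁ = 4.69913 × 3.3 ≈ 15.5071 billion.
After: m₂ = (1 + 0.0277) / (0.173 + 0.056 + 0.0277) ≈ 4.00351, MB₂ = 3.3 + 0.718 = 4.018, so M₂ = 4.00351 × 4.018 ≈ 16.0861 billion.
ΔM = M₂ − M₁ = 16.0861 − 15.5071 = 0.579 billion.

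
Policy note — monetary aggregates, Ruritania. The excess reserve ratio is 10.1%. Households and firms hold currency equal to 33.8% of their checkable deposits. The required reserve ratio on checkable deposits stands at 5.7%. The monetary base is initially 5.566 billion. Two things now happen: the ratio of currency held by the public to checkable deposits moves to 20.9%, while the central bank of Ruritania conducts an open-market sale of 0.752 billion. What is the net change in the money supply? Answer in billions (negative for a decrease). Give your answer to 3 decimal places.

Before: m₁ = (1 + 0.338) / (0.057 + 0.101 + 0.338) ≈ 2.69758, MB₁ = 5.566, so M₁ = 2.69758 × 5.566 ≈ 15.0147 billion.
After: m₂ = (1 + 0.209) / (0.057 + 0.101 + 0.209) ≈ 3.29428, MB₂ = 5.566 − 0.752 = 4.814, so M₂ = 3.29428 × 4.814 ≈ 15.8587 billion.
ΔM = M₂ − M₁ = 15.8587 − 15.0147 = 0.844 billion.

0.844 billion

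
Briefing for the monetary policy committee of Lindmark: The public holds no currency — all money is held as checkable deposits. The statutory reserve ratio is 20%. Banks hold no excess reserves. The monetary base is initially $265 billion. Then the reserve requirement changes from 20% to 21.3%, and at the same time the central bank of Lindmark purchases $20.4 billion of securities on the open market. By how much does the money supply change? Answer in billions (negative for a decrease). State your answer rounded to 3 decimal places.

Before: m₁ = 1 / (0.2) = 5, MB₁ = 265, so M₁ = 5 × 265 = 1325 billion.
After: m₂ = 1 / (0.213) ≈ 4.6948357, MB₂ = 265 + 20.4 = 285.4, so M₂ = 4.6948357 × 285.4 ≈ 1339.9061 billion.
ΔM = M₂ − M₁ = 1339.9061 − 1325 = 14.9061 billion.

$14.906 billion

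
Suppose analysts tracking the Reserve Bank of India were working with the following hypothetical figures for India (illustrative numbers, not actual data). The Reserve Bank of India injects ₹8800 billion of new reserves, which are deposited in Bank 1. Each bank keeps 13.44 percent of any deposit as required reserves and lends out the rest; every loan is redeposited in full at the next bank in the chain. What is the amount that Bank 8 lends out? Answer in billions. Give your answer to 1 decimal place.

₹2773.5 billion

Each bank lends a fraction (1 − rr) = 0.8656 of the deposit it receives, so Bank 8 receives 8800·0.8656^7 and lends 8800·0.8656^8 ≈ 2773.4520 billion.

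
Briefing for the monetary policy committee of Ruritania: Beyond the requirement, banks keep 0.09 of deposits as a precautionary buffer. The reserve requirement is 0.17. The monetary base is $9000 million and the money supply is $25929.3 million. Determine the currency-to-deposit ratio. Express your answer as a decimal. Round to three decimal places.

0.133

Using m = M/MB = 25929.3/9000 ≈ 2.881033. From m = (1 + c)/(c + rr + e), rearranging gives 1 + c = m·(c + rr + e), so c·(1 − m) = m·(rr + e) − 1.
Hence c = [m·(rr + e) − 1]/(1 − m) = [2.881033 × (0.17 + 0.09) − 1] / (1 − 2.881033) ≈ 0.133401.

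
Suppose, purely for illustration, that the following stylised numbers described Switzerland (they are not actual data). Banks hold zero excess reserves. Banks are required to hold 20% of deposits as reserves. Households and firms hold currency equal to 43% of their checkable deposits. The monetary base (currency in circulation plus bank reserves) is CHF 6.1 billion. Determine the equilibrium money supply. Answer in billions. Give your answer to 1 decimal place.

The money multiplier is m = (1 + c) / (rr + c) = (1 + 0.43) / (0.2 + 0.43) ≈ 2.2698.
So M = m × MB = 2.2698 × 6.1 ≈ 13.8458 billion.

CHF 13.8 billion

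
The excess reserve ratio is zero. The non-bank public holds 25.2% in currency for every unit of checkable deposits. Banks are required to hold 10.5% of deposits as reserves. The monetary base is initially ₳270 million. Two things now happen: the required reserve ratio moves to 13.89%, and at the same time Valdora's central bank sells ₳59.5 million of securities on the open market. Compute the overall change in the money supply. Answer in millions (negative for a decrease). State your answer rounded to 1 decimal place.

Before: m₁ = (1 + 0.252) / (0.105 + 0.252) ≈ 3.50700, MB₁ = 270, so M₁ = 3.50700 × 270 = 946.89 million.
After: m₂ = (1 + 0.252) / (0.1389 + 0.252) ≈ 3.20287, MB₂ = 270 − 59.5 = 210.5, so M₂ = 3.20287 × 210.5 ≈ 674.2041 million.
ΔM = M₂ − M₁ = 674.2041 − 946.89 = -272.6859 million.

-272.7 million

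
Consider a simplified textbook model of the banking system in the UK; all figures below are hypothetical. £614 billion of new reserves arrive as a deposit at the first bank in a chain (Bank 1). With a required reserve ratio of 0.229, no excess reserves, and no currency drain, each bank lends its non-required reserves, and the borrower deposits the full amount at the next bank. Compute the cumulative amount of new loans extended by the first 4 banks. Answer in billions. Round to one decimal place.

Bank i lends (1 − rr)^i of the original deposit: Bank 1 lends 614·0.7710 = 473.3940, Bank 2 lends 614·0.7710² ≈ 364.9868, and so on.
Summing a geometric series: total = 614·[0.7710·(1 − 0.7710^4) / (1 − 0.7710)] ≈ 1336.7487 billion.

£1336.7 billion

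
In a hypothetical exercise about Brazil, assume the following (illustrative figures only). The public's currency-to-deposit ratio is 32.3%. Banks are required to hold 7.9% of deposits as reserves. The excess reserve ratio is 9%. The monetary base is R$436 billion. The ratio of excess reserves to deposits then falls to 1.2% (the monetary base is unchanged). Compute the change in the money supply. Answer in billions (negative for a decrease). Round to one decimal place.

Initially m₁ = (1 + 0.323) / (0.079 + 0.09 + 0.323) ≈ 2.68902, so M₁ = 2.68902 × 436 ≈ 1172.4127 billion.
After the change m₂ = (1 + 0.323) / (0.079 + 0.012 + 0.323) ≈ 3.19565, so M₂ = 3.19565 × 436 = 1393.3034 billion.
ΔM = M₂ − M₁ = 1393.3034 − 1172.4127 = 220.8907 billion.

R$220.9 billion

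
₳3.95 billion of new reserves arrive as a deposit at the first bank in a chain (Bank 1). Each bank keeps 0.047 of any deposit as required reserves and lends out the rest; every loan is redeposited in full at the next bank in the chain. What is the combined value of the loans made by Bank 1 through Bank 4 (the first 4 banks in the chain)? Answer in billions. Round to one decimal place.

₳14.0 billion

Bank i lends (1 − rr)^i of the original deposit: Bank 1 lends 3.95·0.9530 ≈ 3.7643, Bank 2 lends 3.95·0.9530² ≈ 3.5874, and so on.
Summing a geometric series: total = 3.95·[0.9530·(1 − 0.9530^4) / (1 − 0.9530)] ≈ 14.0287 billion.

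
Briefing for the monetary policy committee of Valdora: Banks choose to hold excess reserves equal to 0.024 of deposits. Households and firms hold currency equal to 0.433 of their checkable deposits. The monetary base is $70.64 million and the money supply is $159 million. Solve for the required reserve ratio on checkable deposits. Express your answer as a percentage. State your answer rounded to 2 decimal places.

Using m = M/MB = 159/70.64 ≈ 2.250849. Since m = (1 + c)/(c + rr + e), the denominator satisfies c + rr + e = (1 + c)/m = (1 + 0.433) / 2.250849 ≈ 0.636649.
With c = 0.433 and e = 0.024, the required reserve ratio on checkable deposits is 0.636649 − 0.433 − 0.024 = 0.179649.

17.96%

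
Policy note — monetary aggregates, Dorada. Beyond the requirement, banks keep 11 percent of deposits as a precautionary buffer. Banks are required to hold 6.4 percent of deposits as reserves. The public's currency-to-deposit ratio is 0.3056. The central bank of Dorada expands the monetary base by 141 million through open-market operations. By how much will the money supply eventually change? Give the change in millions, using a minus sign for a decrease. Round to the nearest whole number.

The money multiplier is m = (1 + c) / (rr + e + c) = (1 + 0.3056) / (0.064 + 0.11 + 0.3056) ≈ 2.7223.
The purchase adds 141 million of base, so ΔM = m × ΔMB = 2.7223 × (+141) = 383.8443 million.

384 million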